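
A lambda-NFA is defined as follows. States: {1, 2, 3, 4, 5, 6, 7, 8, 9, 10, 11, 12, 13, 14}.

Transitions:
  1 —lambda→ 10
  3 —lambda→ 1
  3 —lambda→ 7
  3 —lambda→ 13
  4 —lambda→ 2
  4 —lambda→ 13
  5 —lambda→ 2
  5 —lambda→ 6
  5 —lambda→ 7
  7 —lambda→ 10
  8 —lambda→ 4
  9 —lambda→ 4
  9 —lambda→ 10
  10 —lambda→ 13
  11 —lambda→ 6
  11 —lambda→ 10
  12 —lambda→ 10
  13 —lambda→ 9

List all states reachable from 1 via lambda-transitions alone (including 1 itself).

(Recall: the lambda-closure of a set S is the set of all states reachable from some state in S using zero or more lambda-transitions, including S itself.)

{1, 2, 4, 9, 10, 13}

Start with {1}.
From 1 via lambda: add 10.
From 10 via lambda: add 13.
From 13 via lambda: add 9.
From 9 via lambda: add 4.
From 4 via lambda: add 2.
No new states can be added; the closed set is {1, 2, 4, 9, 10, 13}.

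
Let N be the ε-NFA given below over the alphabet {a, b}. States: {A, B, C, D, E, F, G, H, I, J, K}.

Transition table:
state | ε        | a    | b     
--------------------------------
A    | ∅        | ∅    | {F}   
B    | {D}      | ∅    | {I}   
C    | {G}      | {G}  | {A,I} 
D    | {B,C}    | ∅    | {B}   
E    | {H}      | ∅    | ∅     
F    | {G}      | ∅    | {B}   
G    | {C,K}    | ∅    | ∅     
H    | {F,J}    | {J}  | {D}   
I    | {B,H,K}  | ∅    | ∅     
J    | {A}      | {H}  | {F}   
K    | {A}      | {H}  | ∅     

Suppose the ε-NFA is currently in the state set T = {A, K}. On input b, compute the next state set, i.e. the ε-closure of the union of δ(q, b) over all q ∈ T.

A on b → {F}.
No b-transition from K.
Union after reading b: {F}.
Now take the ε-closure:
From F via ε: add G.
From G via ε: add C, K.
From K via ε: add A.
No new states can be added; the closed set is {A, C, F, G, K}.

{A, C, F, G, K}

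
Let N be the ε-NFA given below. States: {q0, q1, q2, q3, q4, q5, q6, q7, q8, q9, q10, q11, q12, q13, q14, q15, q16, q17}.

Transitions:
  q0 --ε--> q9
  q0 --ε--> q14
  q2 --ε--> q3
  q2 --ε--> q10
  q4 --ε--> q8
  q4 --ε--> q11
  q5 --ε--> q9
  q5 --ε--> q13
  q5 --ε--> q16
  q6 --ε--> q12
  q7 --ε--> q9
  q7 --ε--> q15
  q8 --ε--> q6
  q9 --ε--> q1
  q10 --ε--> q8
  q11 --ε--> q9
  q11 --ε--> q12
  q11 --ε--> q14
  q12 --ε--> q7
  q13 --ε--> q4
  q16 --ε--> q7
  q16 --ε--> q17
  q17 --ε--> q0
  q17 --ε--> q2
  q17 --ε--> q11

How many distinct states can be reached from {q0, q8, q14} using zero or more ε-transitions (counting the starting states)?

9

Start with {q0, q8, q14}.
From q0 via ε: add q9.
From q8 via ε: add q6.
From q6 via ε: add q12.
From q9 via ε: add q1.
From q12 via ε: add q7.
From q7 via ε: add q15.
ε-closure = {q0, q1, q6, q7, q8, q9, q12, q14, q15}, which has 9 states.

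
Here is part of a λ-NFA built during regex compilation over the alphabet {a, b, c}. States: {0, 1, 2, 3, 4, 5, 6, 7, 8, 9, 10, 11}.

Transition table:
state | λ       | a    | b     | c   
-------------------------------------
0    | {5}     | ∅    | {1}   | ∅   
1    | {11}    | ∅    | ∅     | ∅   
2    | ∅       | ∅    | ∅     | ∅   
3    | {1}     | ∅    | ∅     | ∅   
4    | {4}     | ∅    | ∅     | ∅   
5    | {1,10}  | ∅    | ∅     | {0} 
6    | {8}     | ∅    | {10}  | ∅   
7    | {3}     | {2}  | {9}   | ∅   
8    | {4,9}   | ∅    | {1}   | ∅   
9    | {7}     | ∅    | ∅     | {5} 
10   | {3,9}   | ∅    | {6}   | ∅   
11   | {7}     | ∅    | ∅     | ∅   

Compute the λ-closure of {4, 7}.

Start with {4, 7}.
From 7 via λ: add 3.
From 3 via λ: add 1.
From 1 via λ: add 11.
No new states can be added; the closed set is {1, 3, 4, 7, 11}.

{1, 3, 4, 7, 11}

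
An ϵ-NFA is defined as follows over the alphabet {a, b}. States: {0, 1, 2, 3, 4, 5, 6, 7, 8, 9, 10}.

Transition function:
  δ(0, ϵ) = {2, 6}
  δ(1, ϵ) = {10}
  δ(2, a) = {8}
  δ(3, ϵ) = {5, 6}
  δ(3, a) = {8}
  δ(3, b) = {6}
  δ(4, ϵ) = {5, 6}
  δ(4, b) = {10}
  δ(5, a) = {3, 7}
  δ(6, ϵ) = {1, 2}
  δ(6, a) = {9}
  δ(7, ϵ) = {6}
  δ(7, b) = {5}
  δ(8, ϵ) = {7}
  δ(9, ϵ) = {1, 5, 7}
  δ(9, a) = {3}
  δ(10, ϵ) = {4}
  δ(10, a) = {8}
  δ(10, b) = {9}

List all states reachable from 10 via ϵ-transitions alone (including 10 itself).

Start with {10}.
From 10 via ϵ: add 4.
From 4 via ϵ: add 5, 6.
From 6 via ϵ: add 1, 2.
No new states can be added; the closed set is {1, 2, 4, 5, 6, 10}.

{1, 2, 4, 5, 6, 10}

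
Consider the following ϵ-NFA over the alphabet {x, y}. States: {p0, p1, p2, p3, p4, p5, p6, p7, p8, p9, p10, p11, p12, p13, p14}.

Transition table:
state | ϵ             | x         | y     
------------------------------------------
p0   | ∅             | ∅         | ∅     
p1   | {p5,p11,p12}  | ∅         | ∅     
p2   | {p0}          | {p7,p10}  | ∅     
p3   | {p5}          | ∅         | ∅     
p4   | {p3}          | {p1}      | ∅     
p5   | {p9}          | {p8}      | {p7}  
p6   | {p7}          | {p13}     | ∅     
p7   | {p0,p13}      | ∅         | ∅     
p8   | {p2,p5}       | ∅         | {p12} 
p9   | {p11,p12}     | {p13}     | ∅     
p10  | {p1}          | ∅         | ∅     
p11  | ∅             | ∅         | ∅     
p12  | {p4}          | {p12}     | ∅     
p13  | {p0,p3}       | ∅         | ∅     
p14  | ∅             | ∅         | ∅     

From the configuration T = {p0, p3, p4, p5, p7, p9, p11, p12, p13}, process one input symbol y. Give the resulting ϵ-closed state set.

{p0, p3, p4, p5, p7, p9, p11, p12, p13}

p5 on y → {p7}.
No y-transition from p0, p3, p4, p7, p9, p11, p12, p13.
Union after reading y: {p7}.
Now take the ϵ-closure:
From p7 via ϵ: add p0, p13.
From p13 via ϵ: add p3.
From p3 via ϵ: add p5.
From p5 via ϵ: add p9.
From p9 via ϵ: add p11, p12.
From p12 via ϵ: add p4.
No new states can be added; the closed set is {p0, p3, p4, p5, p7, p9, p11, p12, p13}.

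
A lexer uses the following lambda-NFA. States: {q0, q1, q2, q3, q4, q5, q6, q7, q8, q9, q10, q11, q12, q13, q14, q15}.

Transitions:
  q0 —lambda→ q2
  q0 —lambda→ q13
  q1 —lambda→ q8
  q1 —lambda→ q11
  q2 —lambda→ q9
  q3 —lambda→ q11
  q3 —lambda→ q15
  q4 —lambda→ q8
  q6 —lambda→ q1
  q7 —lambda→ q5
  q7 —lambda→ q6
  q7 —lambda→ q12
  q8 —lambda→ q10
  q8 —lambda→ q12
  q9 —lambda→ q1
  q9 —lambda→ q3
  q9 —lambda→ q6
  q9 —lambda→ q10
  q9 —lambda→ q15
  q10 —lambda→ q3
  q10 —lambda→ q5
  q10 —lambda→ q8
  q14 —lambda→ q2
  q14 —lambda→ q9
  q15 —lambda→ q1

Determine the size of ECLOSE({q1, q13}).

Start with {q1, q13}.
From q1 via lambda: add q8, q11.
From q8 via lambda: add q10, q12.
From q10 via lambda: add q3, q5.
From q3 via lambda: add q15.
lambda-closure = {q1, q3, q5, q8, q10, q11, q12, q13, q15}, which has 9 states.

9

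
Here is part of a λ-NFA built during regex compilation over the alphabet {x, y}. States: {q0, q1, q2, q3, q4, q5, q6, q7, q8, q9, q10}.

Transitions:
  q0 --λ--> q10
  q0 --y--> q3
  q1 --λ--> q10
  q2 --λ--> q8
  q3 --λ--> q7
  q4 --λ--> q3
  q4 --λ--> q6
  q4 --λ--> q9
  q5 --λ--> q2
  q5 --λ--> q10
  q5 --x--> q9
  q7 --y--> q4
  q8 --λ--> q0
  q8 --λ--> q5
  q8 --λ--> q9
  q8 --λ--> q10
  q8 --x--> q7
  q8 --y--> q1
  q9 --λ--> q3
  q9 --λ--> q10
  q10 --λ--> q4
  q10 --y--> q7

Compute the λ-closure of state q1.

{q1, q3, q4, q6, q7, q9, q10}

Start with {q1}.
From q1 via λ: add q10.
From q10 via λ: add q4.
From q4 via λ: add q3, q6, q9.
From q3 via λ: add q7.
No new states can be added; the closed set is {q1, q3, q4, q6, q7, q9, q10}.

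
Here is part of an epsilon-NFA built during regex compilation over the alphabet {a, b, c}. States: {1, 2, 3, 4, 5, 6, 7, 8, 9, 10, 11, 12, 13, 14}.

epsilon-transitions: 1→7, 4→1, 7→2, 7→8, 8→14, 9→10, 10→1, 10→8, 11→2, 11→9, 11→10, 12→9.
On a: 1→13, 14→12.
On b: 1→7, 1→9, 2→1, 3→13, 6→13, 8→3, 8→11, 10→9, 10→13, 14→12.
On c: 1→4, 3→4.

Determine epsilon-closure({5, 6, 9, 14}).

{1, 2, 5, 6, 7, 8, 9, 10, 14}

Start with {5, 6, 9, 14}.
From 9 via epsilon: add 10.
From 10 via epsilon: add 1, 8.
From 1 via epsilon: add 7.
From 7 via epsilon: add 2.
No new states can be added; the closed set is {1, 2, 5, 6, 7, 8, 9, 10, 14}.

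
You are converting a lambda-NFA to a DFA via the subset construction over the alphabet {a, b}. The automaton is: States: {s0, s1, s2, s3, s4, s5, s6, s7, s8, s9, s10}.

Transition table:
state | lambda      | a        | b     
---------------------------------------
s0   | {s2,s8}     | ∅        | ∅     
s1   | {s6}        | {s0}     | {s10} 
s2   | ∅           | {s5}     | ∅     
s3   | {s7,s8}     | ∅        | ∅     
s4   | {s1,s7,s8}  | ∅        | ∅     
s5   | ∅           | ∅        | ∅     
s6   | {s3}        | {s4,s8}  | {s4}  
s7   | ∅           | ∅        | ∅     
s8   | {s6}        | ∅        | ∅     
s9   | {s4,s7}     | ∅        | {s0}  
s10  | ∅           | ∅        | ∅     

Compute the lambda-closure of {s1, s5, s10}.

{s1, s3, s5, s6, s7, s8, s10}

Start with {s1, s5, s10}.
From s1 via lambda: add s6.
From s6 via lambda: add s3.
From s3 via lambda: add s7, s8.
No new states can be added; the closed set is {s1, s3, s5, s6, s7, s8, s10}.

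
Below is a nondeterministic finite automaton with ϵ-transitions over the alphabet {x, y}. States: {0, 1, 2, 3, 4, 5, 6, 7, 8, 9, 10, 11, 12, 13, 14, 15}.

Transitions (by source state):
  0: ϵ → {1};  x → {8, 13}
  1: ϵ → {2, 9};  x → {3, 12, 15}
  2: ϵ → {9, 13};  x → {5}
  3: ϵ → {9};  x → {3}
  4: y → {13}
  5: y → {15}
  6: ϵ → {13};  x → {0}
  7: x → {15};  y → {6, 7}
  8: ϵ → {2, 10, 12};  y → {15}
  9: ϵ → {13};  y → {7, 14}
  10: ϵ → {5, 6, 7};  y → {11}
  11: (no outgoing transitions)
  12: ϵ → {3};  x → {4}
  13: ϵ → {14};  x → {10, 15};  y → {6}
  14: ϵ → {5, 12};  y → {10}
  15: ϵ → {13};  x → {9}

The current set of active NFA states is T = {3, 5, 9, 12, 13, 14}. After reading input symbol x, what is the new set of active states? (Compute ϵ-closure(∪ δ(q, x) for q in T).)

3 on x → {3}.
12 on x → {4}.
13 on x → {10, 15}.
No x-transition from 5, 9, 14.
Union after reading x: {3, 4, 10, 15}.
Now take the ϵ-closure:
From 3 via ϵ: add 9.
From 10 via ϵ: add 5, 6, 7.
From 15 via ϵ: add 13.
From 13 via ϵ: add 14.
From 14 via ϵ: add 12.
No new states can be added; the closed set is {3, 4, 5, 6, 7, 9, 10, 12, 13, 14, 15}.

{3, 4, 5, 6, 7, 9, 10, 12, 13, 14, 15}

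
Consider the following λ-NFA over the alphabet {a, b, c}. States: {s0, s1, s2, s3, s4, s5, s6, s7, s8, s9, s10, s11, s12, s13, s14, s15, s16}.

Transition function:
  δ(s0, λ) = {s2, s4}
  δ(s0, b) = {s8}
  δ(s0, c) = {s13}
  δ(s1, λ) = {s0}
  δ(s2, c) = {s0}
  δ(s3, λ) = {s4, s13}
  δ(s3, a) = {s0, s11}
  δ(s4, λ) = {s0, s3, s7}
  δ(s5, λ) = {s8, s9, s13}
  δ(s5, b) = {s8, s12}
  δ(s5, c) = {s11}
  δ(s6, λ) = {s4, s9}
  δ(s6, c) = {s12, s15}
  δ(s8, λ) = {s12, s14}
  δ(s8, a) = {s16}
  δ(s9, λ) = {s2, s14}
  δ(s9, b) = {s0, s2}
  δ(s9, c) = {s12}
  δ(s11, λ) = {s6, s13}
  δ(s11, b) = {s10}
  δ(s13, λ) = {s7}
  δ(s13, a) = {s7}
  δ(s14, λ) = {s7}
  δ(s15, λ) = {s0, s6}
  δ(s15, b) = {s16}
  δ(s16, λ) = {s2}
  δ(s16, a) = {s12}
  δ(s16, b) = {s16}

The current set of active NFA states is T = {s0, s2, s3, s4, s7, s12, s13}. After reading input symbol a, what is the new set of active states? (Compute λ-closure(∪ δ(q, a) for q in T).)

s3 on a → {s0, s11}.
s13 on a → {s7}.
No a-transition from s0, s2, s4, s7, s12.
Union after reading a: {s0, s7, s11}.
Now take the λ-closure:
From s0 via λ: add s2, s4.
From s11 via λ: add s6, s13.
From s4 via λ: add s3.
From s6 via λ: add s9.
From s9 via λ: add s14.
No new states can be added; the closed set is {s0, s2, s3, s4, s6, s7, s9, s11, s13, s14}.

{s0, s2, s3, s4, s6, s7, s9, s11, s13, s14}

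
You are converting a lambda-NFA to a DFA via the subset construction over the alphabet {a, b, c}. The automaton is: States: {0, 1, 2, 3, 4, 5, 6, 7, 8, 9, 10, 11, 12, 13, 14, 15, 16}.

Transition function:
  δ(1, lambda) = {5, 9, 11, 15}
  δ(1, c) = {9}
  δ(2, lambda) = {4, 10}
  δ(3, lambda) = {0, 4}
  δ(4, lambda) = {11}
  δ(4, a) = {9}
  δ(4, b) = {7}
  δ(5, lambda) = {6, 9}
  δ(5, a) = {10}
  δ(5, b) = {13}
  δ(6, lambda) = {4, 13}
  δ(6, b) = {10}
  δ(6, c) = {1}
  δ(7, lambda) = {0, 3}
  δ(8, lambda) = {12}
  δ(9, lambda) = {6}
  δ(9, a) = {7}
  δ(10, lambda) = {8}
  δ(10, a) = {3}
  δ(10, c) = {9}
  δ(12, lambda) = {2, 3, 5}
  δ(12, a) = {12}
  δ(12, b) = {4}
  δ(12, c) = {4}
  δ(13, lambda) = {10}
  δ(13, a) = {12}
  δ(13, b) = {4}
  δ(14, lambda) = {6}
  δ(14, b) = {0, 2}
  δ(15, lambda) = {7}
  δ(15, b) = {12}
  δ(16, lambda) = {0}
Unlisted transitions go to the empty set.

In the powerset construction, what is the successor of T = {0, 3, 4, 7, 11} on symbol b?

4 on b → {7}.
No b-transition from 0, 3, 7, 11.
Union after reading b: {7}.
Now take the lambda-closure:
From 7 via lambda: add 0, 3.
From 3 via lambda: add 4.
From 4 via lambda: add 11.
No new states can be added; the closed set is {0, 3, 4, 7, 11}.

{0, 3, 4, 7, 11}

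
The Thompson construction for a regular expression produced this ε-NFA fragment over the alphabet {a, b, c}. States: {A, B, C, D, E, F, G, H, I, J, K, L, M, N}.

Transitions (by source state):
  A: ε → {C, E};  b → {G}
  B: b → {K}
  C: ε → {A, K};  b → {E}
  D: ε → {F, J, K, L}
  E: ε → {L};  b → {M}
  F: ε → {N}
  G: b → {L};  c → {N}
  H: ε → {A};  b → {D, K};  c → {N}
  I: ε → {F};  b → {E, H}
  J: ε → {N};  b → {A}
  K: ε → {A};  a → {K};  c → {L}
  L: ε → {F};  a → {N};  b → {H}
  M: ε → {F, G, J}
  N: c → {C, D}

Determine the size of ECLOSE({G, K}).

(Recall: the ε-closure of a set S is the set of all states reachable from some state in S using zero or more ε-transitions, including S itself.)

Start with {G, K}.
From K via ε: add A.
From A via ε: add C, E.
From E via ε: add L.
From L via ε: add F.
From F via ε: add N.
ε-closure = {A, C, E, F, G, K, L, N}, which has 8 states.

8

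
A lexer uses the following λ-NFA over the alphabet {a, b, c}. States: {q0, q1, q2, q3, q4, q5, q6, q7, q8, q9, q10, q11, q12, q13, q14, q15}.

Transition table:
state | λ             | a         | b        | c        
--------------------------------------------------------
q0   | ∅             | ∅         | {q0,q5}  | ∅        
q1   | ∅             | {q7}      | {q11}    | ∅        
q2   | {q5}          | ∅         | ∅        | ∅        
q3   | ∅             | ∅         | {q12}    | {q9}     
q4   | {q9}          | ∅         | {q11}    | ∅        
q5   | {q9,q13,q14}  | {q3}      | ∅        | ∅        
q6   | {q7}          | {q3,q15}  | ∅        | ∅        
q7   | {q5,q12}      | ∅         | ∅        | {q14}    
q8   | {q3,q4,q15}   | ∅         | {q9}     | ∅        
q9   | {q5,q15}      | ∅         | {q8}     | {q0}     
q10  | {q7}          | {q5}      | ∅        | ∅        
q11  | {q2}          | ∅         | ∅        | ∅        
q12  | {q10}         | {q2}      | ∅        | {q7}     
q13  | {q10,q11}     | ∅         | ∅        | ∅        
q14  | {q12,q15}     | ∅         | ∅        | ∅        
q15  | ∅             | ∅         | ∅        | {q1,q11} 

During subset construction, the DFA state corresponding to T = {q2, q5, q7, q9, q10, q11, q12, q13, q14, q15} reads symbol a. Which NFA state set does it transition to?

q5 on a → {q3}.
q10 on a → {q5}.
q12 on a → {q2}.
No a-transition from q2, q7, q9, q11, q13, q14, q15.
Union after reading a: {q2, q3, q5}.
Now take the λ-closure:
From q5 via λ: add q9, q13, q14.
From q9 via λ: add q15.
From q13 via λ: add q10, q11.
From q14 via λ: add q12.
From q10 via λ: add q7.
No new states can be added; the closed set is {q2, q3, q5, q7, q9, q10, q11, q12, q13, q14, q15}.

{q2, q3, q5, q7, q9, q10, q11, q12, q13, q14, q15}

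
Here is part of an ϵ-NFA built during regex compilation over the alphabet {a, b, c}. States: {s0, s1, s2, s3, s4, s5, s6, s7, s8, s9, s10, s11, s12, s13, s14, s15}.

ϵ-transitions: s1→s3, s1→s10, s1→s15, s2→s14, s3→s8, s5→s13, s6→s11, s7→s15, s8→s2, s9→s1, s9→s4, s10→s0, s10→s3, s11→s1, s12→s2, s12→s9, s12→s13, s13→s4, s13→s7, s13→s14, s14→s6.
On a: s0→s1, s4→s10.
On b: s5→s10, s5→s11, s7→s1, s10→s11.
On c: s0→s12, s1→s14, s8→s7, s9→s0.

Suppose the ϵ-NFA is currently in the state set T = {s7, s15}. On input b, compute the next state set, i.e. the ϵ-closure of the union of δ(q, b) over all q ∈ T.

s7 on b → {s1}.
No b-transition from s15.
Union after reading b: {s1}.
Now take the ϵ-closure:
From s1 via ϵ: add s3, s10, s15.
From s3 via ϵ: add s8.
From s10 via ϵ: add s0.
From s8 via ϵ: add s2.
From s2 via ϵ: add s14.
From s14 via ϵ: add s6.
From s6 via ϵ: add s11.
No new states can be added; the closed set is {s0, s1, s2, s3, s6, s8, s10, s11, s14, s15}.

{s0, s1, s2, s3, s6, s8, s10, s11, s14, s15}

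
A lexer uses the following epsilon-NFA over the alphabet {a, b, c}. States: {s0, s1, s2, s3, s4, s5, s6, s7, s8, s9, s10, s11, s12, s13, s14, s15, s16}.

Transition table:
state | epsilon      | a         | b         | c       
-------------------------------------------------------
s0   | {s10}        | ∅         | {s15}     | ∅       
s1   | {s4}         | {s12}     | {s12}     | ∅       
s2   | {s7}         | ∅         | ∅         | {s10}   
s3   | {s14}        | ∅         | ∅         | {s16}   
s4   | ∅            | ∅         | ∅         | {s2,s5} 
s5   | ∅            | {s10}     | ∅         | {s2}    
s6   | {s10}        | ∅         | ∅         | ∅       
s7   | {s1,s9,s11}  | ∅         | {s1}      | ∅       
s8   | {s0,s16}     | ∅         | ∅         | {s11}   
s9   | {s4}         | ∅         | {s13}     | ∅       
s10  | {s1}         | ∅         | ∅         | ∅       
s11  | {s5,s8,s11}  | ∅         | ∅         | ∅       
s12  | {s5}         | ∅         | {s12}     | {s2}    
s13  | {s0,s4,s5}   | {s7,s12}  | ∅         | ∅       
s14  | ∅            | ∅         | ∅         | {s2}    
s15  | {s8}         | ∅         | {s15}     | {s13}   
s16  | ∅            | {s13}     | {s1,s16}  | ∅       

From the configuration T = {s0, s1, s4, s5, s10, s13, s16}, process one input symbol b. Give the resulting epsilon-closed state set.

s0 on b → {s15}.
s1 on b → {s12}.
s16 on b → {s1, s16}.
No b-transition from s4, s5, s10, s13.
Union after reading b: {s1, s12, s15, s16}.
Now take the epsilon-closure:
From s1 via epsilon: add s4.
From s12 via epsilon: add s5.
From s15 via epsilon: add s8.
From s8 via epsilon: add s0.
From s0 via epsilon: add s10.
No new states can be added; the closed set is {s0, s1, s4, s5, s8, s10, s12, s15, s16}.

{s0, s1, s4, s5, s8, s10, s12, s15, s16}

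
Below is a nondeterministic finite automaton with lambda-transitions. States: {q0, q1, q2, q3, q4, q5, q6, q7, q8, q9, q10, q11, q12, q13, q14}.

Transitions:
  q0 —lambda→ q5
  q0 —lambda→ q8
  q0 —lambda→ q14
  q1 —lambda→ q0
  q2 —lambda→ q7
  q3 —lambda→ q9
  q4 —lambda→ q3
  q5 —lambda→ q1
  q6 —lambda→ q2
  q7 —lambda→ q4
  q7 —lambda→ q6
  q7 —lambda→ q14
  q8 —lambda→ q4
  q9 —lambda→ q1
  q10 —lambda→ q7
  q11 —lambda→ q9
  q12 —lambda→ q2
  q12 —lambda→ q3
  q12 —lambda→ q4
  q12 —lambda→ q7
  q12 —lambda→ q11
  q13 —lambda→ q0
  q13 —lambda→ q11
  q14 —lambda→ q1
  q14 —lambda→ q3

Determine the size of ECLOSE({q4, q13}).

10

Start with {q4, q13}.
From q4 via lambda: add q3.
From q13 via lambda: add q0, q11.
From q0 via lambda: add q5, q8, q14.
From q3 via lambda: add q9.
From q5 via lambda: add q1.
lambda-closure = {q0, q1, q3, q4, q5, q8, q9, q11, q13, q14}, which has 10 states.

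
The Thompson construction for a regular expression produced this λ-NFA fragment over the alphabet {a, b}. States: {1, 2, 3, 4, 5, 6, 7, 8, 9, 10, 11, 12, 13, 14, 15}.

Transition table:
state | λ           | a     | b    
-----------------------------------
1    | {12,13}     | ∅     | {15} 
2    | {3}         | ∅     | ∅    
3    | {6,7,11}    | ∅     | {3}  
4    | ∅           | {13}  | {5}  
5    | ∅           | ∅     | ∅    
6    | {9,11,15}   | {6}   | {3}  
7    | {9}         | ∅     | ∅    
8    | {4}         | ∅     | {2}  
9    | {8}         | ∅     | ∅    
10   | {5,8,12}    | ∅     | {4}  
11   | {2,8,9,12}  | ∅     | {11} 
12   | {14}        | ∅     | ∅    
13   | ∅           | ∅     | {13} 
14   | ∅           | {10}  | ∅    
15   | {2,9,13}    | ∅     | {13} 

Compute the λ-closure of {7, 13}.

{4, 7, 8, 9, 13}

Start with {7, 13}.
From 7 via λ: add 9.
From 9 via λ: add 8.
From 8 via λ: add 4.
No new states can be added; the closed set is {4, 7, 8, 9, 13}.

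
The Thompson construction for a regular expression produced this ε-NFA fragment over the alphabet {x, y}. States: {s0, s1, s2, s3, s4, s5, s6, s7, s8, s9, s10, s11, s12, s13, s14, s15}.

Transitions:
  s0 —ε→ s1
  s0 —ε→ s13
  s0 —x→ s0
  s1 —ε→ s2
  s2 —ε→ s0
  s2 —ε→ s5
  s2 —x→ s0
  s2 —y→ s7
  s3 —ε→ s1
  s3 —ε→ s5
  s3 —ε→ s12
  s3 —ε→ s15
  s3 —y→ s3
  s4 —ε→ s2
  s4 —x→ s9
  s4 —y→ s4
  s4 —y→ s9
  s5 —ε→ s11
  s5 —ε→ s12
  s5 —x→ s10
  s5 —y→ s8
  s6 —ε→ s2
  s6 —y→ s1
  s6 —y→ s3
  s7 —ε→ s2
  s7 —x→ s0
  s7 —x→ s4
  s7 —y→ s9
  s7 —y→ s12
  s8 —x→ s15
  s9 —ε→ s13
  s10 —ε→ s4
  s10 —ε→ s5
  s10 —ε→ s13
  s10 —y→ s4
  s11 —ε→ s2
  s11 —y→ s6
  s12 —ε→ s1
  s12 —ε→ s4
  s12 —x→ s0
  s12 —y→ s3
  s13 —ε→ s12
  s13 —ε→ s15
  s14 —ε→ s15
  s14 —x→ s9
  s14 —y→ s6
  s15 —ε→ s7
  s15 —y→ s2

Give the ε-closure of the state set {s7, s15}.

Start with {s7, s15}.
From s7 via ε: add s2.
From s2 via ε: add s0, s5.
From s0 via ε: add s1, s13.
From s5 via ε: add s11, s12.
From s12 via ε: add s4.
No new states can be added; the closed set is {s0, s1, s2, s4, s5, s7, s11, s12, s13, s15}.

{s0, s1, s2, s4, s5, s7, s11, s12, s13, s15}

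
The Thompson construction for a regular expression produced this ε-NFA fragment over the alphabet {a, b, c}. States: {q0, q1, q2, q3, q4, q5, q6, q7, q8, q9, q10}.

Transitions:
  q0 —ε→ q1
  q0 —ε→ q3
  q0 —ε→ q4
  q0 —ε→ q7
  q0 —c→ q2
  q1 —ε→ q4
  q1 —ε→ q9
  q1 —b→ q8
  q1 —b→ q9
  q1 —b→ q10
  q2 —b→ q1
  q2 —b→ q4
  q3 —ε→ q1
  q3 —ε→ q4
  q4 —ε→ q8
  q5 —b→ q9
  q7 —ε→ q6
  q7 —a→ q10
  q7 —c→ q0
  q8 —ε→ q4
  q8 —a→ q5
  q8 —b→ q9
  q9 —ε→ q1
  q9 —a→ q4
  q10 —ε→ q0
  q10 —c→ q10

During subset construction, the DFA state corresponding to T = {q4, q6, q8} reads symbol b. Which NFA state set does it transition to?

{q1, q4, q8, q9}

q8 on b → {q9}.
No b-transition from q4, q6.
Union after reading b: {q9}.
Now take the ε-closure:
From q9 via ε: add q1.
From q1 via ε: add q4.
From q4 via ε: add q8.
No new states can be added; the closed set is {q1, q4, q8, q9}.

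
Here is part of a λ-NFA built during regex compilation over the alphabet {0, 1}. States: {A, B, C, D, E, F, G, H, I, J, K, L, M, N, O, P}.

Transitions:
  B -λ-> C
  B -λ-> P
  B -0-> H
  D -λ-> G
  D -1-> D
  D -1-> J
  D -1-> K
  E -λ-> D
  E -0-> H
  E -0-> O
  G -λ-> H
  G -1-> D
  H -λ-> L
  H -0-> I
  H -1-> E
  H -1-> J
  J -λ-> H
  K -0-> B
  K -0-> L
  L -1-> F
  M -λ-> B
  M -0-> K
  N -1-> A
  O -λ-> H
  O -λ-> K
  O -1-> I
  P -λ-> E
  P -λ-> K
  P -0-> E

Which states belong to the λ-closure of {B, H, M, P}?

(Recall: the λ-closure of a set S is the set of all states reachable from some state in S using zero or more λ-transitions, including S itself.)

Start with {B, H, M, P}.
From B via λ: add C.
From H via λ: add L.
From P via λ: add E, K.
From E via λ: add D.
From D via λ: add G.
No new states can be added; the closed set is {B, C, D, E, G, H, K, L, M, P}.

{B, C, D, E, G, H, K, L, M, P}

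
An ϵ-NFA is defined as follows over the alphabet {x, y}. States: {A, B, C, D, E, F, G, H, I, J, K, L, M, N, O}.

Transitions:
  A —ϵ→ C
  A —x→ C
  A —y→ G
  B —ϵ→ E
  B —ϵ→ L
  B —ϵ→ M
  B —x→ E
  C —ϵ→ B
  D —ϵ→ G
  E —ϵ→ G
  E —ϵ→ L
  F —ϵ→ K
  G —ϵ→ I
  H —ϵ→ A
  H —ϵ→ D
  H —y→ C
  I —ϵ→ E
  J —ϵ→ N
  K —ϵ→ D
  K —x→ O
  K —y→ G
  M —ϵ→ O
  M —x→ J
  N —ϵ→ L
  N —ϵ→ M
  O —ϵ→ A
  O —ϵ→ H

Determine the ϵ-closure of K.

Start with {K}.
From K via ϵ: add D.
From D via ϵ: add G.
From G via ϵ: add I.
From I via ϵ: add E.
From E via ϵ: add L.
No new states can be added; the closed set is {D, E, G, I, K, L}.

{D, E, G, I, K, L}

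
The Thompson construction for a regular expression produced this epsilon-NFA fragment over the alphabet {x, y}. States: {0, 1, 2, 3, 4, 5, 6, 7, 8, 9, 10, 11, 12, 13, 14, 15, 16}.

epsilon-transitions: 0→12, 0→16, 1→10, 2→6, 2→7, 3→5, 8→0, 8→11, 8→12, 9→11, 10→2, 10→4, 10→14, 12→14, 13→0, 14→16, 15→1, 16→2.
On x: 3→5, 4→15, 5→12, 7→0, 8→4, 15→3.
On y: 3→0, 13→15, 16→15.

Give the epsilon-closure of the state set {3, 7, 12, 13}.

{0, 2, 3, 5, 6, 7, 12, 13, 14, 16}

Start with {3, 7, 12, 13}.
From 3 via epsilon: add 5.
From 12 via epsilon: add 14.
From 13 via epsilon: add 0.
From 0 via epsilon: add 16.
From 16 via epsilon: add 2.
From 2 via epsilon: add 6.
No new states can be added; the closed set is {0, 2, 3, 5, 6, 7, 12, 13, 14, 16}.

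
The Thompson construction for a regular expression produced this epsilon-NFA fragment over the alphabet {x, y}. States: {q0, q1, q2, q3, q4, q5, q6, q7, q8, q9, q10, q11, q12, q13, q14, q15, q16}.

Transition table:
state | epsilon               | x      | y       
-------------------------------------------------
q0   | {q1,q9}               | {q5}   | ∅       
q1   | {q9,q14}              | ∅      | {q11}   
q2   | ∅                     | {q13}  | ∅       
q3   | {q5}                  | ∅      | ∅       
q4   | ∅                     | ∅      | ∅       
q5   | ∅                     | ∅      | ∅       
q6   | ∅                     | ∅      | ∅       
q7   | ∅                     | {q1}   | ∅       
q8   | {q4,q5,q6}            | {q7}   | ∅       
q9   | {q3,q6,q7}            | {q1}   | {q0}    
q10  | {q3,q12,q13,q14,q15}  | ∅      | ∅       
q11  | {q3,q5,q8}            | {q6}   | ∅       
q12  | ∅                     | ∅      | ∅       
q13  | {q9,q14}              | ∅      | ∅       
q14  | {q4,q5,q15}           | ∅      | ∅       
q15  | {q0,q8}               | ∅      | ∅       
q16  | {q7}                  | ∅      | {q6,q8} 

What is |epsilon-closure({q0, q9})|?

11

Start with {q0, q9}.
From q0 via epsilon: add q1.
From q9 via epsilon: add q3, q6, q7.
From q1 via epsilon: add q14.
From q3 via epsilon: add q5.
From q14 via epsilon: add q4, q15.
From q15 via epsilon: add q8.
epsilon-closure = {q0, q1, q3, q4, q5, q6, q7, q8, q9, q14, q15}, which has 11 states.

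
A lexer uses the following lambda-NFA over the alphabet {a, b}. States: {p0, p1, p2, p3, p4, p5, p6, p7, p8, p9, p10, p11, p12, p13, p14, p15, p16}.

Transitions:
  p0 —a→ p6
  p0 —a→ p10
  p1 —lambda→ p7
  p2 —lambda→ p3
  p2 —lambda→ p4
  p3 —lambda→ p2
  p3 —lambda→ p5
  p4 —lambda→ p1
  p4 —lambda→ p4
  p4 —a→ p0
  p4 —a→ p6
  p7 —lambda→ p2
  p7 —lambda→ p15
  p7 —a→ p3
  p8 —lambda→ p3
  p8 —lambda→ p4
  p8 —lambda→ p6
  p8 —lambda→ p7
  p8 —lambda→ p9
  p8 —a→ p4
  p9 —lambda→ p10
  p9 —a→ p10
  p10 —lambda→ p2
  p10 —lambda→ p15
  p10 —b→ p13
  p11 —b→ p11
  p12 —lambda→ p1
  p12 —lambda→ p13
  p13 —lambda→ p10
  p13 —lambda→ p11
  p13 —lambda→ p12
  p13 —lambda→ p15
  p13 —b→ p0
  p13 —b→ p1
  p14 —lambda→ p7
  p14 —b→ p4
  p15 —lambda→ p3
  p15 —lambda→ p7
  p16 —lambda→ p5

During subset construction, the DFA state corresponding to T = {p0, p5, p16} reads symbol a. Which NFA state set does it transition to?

p0 on a → {p6, p10}.
No a-transition from p5, p16.
Union after reading a: {p6, p10}.
Now take the lambda-closure:
From p10 via lambda: add p2, p15.
From p2 via lambda: add p3, p4.
From p15 via lambda: add p7.
From p3 via lambda: add p5.
From p4 via lambda: add p1.
No new states can be added; the closed set is {p1, p2, p3, p4, p5, p6, p7, p10, p15}.

{p1, p2, p3, p4, p5, p6, p7, p10, p15}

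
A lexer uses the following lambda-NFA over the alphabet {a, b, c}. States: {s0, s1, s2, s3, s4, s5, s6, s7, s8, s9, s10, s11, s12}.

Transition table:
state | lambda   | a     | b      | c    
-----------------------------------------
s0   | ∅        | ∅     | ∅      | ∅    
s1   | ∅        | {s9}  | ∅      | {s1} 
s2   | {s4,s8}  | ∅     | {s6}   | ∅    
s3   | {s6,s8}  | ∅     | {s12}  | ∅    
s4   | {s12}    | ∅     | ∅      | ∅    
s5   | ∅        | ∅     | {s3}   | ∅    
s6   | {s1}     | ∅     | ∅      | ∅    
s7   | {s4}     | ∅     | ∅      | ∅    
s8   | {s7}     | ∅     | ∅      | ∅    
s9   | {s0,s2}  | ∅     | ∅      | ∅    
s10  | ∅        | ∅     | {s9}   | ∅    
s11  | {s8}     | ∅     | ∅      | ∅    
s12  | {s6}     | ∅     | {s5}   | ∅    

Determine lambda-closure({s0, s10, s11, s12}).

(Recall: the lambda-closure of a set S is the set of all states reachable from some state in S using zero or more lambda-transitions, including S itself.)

Start with {s0, s10, s11, s12}.
From s11 via lambda: add s8.
From s12 via lambda: add s6.
From s6 via lambda: add s1.
From s8 via lambda: add s7.
From s7 via lambda: add s4.
No new states can be added; the closed set is {s0, s1, s4, s6, s7, s8, s10, s11, s12}.

{s0, s1, s4, s6, s7, s8, s10, s11, s12}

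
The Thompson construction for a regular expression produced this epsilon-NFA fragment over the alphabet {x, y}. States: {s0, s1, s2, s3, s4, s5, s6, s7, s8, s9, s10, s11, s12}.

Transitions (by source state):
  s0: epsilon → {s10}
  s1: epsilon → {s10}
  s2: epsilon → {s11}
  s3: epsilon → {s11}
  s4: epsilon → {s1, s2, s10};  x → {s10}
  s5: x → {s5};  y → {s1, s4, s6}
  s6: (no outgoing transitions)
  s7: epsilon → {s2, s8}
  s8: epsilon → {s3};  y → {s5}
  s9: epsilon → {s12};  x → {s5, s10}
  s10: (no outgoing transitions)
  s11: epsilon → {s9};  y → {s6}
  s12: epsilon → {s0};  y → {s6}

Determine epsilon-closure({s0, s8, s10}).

{s0, s3, s8, s9, s10, s11, s12}

Start with {s0, s8, s10}.
From s8 via epsilon: add s3.
From s3 via epsilon: add s11.
From s11 via epsilon: add s9.
From s9 via epsilon: add s12.
No new states can be added; the closed set is {s0, s3, s8, s9, s10, s11, s12}.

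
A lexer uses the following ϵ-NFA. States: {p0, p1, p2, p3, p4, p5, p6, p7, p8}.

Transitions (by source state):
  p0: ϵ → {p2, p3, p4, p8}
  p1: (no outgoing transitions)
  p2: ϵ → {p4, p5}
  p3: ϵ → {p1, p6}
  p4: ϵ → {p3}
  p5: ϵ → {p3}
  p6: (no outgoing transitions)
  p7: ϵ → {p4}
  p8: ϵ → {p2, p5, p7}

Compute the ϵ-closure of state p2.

Start with {p2}.
From p2 via ϵ: add p4, p5.
From p4 via ϵ: add p3.
From p3 via ϵ: add p1, p6.
No new states can be added; the closed set is {p1, p2, p3, p4, p5, p6}.

{p1, p2, p3, p4, p5, p6}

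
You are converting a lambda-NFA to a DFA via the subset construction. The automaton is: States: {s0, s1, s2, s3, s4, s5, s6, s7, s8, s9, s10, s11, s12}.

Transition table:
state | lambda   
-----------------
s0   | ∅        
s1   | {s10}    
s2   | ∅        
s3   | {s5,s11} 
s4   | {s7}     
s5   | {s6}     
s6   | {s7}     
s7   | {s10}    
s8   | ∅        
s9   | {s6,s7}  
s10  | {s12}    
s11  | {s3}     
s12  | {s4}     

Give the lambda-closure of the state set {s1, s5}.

{s1, s4, s5, s6, s7, s10, s12}

Start with {s1, s5}.
From s1 via lambda: add s10.
From s5 via lambda: add s6.
From s6 via lambda: add s7.
From s10 via lambda: add s12.
From s12 via lambda: add s4.
No new states can be added; the closed set is {s1, s4, s5, s6, s7, s10, s12}.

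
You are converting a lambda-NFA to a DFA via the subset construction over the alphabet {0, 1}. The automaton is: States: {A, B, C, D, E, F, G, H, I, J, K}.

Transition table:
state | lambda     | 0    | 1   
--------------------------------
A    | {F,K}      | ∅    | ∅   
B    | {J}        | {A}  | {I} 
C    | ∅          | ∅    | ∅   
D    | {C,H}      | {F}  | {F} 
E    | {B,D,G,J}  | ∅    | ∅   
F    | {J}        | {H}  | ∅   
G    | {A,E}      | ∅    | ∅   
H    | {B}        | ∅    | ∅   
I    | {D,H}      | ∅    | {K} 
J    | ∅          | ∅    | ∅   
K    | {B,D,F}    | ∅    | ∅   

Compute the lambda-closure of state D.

{B, C, D, H, J}

Start with {D}.
From D via lambda: add C, H.
From H via lambda: add B.
From B via lambda: add J.
No new states can be added; the closed set is {B, C, D, H, J}.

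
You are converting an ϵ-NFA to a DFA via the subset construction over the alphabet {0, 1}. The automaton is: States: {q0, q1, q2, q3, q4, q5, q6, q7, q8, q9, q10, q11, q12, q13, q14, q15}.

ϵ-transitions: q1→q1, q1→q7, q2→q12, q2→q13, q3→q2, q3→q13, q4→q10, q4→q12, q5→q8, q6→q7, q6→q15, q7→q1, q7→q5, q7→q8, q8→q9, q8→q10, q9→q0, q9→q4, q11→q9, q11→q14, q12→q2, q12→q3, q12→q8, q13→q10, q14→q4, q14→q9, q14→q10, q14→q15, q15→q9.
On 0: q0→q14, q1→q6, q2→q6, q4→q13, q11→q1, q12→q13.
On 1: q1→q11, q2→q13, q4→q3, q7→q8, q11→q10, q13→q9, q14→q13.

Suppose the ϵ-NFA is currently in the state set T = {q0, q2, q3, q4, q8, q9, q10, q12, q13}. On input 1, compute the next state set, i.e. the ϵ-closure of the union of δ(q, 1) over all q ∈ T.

q2 on 1 → {q13}.
q4 on 1 → {q3}.
q13 on 1 → {q9}.
No 1-transition from q0, q3, q8, q9, q10, q12.
Union after reading 1: {q3, q9, q13}.
Now take the ϵ-closure:
From q3 via ϵ: add q2.
From q9 via ϵ: add q0, q4.
From q13 via ϵ: add q10.
From q2 via ϵ: add q12.
From q12 via ϵ: add q8.
No new states can be added; the closed set is {q0, q2, q3, q4, q8, q9, q10, q12, q13}.

{q0, q2, q3, q4, q8, q9, q10, q12, q13}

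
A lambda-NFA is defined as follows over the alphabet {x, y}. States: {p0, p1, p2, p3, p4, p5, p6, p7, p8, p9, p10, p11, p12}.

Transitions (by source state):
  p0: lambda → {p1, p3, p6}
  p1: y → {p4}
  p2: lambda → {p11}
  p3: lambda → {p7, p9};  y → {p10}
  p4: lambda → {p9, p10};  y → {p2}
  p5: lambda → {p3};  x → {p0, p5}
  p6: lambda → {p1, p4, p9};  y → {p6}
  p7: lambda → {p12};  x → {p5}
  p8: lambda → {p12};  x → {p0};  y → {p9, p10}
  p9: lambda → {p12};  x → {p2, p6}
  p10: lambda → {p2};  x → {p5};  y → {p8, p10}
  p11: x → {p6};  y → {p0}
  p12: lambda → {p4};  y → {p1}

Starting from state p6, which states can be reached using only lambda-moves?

Start with {p6}.
From p6 via lambda: add p1, p4, p9.
From p4 via lambda: add p10.
From p9 via lambda: add p12.
From p10 via lambda: add p2.
From p2 via lambda: add p11.
No new states can be added; the closed set is {p1, p2, p4, p6, p9, p10, p11, p12}.

{p1, p2, p4, p6, p9, p10, p11, p12}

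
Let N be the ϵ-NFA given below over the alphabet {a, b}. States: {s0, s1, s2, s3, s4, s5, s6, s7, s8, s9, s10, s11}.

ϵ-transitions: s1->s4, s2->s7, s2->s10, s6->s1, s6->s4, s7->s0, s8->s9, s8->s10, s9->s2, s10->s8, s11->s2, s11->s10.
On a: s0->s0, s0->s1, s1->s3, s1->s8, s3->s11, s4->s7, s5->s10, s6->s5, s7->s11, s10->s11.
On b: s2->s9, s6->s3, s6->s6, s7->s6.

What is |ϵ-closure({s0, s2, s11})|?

Start with {s0, s2, s11}.
From s2 via ϵ: add s7, s10.
From s10 via ϵ: add s8.
From s8 via ϵ: add s9.
ϵ-closure = {s0, s2, s7, s8, s9, s10, s11}, which has 7 states.

7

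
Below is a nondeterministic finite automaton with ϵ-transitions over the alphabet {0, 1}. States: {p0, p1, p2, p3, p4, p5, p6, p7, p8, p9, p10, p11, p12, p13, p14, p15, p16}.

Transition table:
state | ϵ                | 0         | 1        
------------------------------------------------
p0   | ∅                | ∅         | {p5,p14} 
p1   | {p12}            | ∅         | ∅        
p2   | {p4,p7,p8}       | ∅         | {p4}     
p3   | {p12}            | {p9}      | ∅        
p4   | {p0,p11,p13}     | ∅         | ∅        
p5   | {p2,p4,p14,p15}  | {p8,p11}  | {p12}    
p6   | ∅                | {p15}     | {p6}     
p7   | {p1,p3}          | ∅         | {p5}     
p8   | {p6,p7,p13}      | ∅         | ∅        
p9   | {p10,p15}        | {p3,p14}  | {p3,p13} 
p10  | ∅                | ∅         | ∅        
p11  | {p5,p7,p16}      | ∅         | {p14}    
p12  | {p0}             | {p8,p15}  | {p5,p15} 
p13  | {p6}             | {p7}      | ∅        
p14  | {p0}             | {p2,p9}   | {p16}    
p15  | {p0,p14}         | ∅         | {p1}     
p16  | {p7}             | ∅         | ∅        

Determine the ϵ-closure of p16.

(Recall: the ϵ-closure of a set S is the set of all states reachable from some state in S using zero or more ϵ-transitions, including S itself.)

Start with {p16}.
From p16 via ϵ: add p7.
From p7 via ϵ: add p1, p3.
From p1 via ϵ: add p12.
From p12 via ϵ: add p0.
No new states can be added; the closed set is {p0, p1, p3, p7, p12, p16}.

{p0, p1, p3, p7, p12, p16}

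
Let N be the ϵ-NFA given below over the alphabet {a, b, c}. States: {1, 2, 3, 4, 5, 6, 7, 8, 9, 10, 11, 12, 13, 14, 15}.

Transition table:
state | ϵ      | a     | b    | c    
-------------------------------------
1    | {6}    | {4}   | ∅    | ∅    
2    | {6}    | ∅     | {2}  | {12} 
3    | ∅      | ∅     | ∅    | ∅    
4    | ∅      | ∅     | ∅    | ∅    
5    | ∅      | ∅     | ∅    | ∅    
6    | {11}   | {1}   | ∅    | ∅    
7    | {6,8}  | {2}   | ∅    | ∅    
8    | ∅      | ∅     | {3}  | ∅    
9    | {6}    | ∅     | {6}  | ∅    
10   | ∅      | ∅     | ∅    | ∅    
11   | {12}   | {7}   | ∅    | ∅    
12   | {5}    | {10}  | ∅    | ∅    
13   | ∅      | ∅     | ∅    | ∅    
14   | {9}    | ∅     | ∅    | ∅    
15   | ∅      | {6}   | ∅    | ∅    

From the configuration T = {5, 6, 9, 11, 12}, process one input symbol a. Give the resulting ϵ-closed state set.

6 on a → {1}.
11 on a → {7}.
12 on a → {10}.
No a-transition from 5, 9.
Union after reading a: {1, 7, 10}.
Now take the ϵ-closure:
From 1 via ϵ: add 6.
From 7 via ϵ: add 8.
From 6 via ϵ: add 11.
From 11 via ϵ: add 12.
From 12 via ϵ: add 5.
No new states can be added; the closed set is {1, 5, 6, 7, 8, 10, 11, 12}.

{1, 5, 6, 7, 8, 10, 11, 12}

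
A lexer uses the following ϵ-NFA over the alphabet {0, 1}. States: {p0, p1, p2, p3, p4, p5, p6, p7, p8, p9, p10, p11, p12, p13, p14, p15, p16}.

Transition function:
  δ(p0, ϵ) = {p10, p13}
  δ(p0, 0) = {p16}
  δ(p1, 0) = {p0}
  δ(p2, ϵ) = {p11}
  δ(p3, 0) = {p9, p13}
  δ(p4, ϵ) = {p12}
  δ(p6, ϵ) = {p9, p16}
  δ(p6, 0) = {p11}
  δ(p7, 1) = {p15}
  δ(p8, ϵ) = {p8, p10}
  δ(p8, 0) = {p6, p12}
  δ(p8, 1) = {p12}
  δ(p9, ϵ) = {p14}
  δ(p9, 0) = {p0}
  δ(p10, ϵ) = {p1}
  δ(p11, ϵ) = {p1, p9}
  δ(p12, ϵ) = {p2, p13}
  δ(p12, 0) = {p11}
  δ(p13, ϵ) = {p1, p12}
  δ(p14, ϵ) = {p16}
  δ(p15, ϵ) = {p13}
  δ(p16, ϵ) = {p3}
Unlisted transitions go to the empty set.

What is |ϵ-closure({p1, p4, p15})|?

11

Start with {p1, p4, p15}.
From p4 via ϵ: add p12.
From p15 via ϵ: add p13.
From p12 via ϵ: add p2.
From p2 via ϵ: add p11.
From p11 via ϵ: add p9.
From p9 via ϵ: add p14.
From p14 via ϵ: add p16.
From p16 via ϵ: add p3.
ϵ-closure = {p1, p2, p3, p4, p9, p11, p12, p13, p14, p15, p16}, which has 11 states.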